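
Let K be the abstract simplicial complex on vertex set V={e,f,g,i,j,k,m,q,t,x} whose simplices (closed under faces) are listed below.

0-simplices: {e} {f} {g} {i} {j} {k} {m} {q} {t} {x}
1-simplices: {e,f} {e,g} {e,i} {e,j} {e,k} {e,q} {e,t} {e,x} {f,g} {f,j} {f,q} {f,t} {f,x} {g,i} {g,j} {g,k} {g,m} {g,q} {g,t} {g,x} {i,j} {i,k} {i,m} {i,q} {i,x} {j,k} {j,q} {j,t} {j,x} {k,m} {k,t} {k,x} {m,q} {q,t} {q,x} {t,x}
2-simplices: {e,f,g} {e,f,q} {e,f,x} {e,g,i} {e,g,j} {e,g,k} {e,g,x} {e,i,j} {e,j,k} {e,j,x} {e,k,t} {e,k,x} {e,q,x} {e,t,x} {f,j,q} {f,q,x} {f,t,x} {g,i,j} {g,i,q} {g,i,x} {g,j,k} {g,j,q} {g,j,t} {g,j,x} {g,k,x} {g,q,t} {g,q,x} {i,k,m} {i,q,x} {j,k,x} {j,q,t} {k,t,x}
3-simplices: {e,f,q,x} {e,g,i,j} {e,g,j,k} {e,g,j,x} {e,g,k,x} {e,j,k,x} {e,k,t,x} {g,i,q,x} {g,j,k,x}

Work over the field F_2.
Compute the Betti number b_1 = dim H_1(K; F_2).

b_1=4

n_0=10 n_1=36 n_2=32 n_3=9  [Z2]
∂1: piv[ef,eg,ei,ej,ek,eq,et,ex,gm] rk=9  ker:fg,fj,fq,ft,fx,gi,gj,gk,gq,gt,gx,ij,ik,im,iq,ix,jk,jq,jt,jx,km,kt,kx,mq,qt,qx,tx
∂2: piv[efg,efq,efx,egi,egj,egk,egx,eij,ejk,ejx,ekt,ekx,eqx,etx,fjq,ftx,giq,gix,gjq,gjt,gqt,gqx,ikm] rk=23  ker:fqx,gij,gjk,gjx,gkx,iqx,jkx,jqt,ktx
∂3: piv[efqx,egij,egjk,egjx,egkx,ejkx,ektx,giqx] rk=8  ker:gjkx
b_1=(36−9)−23=4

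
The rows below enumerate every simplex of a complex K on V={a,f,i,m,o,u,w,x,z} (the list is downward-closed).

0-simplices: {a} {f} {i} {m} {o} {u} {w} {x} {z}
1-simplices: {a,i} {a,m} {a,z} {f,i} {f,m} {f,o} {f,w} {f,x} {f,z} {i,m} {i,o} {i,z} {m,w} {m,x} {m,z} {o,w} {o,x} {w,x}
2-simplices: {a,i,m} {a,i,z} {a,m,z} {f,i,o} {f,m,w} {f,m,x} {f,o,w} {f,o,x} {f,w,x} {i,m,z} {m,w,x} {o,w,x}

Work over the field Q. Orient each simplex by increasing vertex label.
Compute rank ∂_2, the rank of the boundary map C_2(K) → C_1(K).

rank∂_2=9

n_0=9 n_1=18 n_2=12  [Q]
∂1: piv[ai,am,az,fi,fo,fw,fx] rk=7  ker:fm,fz,im,io,iz,mw,mx,mz,ow,ox,wx
∂2: piv[aim,aiz,amz,fio,fmw,fmx,fow,fox,fwx] rk=9  ker:imz,mwx,owx
rk∂_2=9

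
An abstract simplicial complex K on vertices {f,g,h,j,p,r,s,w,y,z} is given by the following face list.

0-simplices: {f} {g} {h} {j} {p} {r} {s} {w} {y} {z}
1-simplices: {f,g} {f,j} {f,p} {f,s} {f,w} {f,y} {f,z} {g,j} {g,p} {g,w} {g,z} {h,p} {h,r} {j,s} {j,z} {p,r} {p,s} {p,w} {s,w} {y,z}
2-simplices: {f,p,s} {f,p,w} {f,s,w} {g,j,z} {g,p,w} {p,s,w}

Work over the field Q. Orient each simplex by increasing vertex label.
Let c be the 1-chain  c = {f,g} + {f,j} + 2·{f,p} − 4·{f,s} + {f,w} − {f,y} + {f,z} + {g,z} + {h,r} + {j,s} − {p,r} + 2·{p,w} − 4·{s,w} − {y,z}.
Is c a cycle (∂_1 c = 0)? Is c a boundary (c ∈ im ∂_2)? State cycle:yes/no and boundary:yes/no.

n_0=10 n_1=20 n_2=6  [Q]
∂1: piv[fg,fj,fp,fs,fw,fy,fz,hp,hr] rk=9  ker:gj,gp,gw,gz,js,jz,pr,ps,pw,sw,yz
∂2: piv[fps,fpw,fsw,gjz,gpw] rk=5  ker:psw
∂1c = −{f} − {h} + {p} + {s} − {w} + {z}

cycle:no boundary:no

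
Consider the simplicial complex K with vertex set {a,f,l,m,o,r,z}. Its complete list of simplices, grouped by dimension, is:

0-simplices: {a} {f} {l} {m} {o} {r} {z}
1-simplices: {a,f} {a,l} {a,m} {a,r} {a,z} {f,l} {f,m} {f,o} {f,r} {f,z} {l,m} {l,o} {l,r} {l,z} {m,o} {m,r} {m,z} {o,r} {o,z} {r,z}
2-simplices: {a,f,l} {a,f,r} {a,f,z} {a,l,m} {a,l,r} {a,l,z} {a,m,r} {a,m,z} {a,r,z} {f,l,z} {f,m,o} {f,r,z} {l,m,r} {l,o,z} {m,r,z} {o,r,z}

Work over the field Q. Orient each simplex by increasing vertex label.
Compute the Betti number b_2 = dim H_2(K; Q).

n_0=7 n_1=20 n_2=16  [Q]
∂1: piv[af,al,am,ar,az,fo] rk=6  ker:fl,fm,fr,fz,lm,lo,lr,lz,mo,mr,mz,or,oz,rz
∂2: piv[afl,afr,afz,alm,alr,alz,amr,amz,arz,fmo,loz,orz] rk=12  ker:flz,frz,lmr,mrz
b_2=(16−12)−0=4

b_2=4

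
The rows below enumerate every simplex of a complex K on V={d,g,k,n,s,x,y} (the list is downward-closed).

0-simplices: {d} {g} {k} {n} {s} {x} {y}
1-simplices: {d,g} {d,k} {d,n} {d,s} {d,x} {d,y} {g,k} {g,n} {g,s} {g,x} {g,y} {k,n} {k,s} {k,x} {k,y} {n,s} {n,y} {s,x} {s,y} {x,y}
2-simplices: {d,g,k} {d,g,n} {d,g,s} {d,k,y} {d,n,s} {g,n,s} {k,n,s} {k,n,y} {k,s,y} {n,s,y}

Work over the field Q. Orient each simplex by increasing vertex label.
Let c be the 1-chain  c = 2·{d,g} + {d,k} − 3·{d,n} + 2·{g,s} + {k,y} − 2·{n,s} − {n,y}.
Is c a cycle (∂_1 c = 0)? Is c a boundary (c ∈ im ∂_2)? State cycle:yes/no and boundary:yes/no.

cycle:yes boundary:no

n_0=7 n_1=20 n_2=10  [Q]
∂1: piv[dg,dk,dn,ds,dx,dy] rk=6  ker:gk,gn,gs,gx,gy,kn,ks,kx,ky,ns,ny,sx,sy,xy
∂2: piv[dgk,dgn,dgs,dky,dns,kns,kny,ksy] rk=8  ker:gns,nsy
∂1c = 0
c vs im∂2: residual ≠ 0 ⇒ not boundary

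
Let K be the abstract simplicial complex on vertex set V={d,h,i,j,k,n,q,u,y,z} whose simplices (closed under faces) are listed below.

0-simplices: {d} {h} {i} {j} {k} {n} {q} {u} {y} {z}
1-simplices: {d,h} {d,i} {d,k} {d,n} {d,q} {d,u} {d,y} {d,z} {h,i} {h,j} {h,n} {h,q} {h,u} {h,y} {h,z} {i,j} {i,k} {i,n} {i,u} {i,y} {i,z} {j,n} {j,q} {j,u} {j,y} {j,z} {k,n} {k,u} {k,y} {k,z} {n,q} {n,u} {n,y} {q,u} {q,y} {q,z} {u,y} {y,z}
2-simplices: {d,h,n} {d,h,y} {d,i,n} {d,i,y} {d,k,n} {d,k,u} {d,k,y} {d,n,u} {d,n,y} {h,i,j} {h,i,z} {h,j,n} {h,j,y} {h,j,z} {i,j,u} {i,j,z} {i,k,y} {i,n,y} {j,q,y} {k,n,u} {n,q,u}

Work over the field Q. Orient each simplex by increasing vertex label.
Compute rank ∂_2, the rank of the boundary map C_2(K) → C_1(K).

rank∂_2=18

n_0=10 n_1=38 n_2=21  [Q]
∂1: piv[dh,di,dk,dn,dq,du,dy,dz,hj] rk=9  ker:hi,hn,hq,hu,hy,hz,ij,ik,in,iu,iy,iz,jn,jq,ju,jy,jz,kn,ku,ky,kz,nq,nu,ny,qu,qy,qz,uy,yz
∂2: piv[dhn,dhy,din,diy,dkn,dku,dky,dnu,dny,hij,hiz,hjn,hjy,hjz,iju,iky,jqy,nqu] rk=18  ker:ijz,iny,knu
rk∂_2=18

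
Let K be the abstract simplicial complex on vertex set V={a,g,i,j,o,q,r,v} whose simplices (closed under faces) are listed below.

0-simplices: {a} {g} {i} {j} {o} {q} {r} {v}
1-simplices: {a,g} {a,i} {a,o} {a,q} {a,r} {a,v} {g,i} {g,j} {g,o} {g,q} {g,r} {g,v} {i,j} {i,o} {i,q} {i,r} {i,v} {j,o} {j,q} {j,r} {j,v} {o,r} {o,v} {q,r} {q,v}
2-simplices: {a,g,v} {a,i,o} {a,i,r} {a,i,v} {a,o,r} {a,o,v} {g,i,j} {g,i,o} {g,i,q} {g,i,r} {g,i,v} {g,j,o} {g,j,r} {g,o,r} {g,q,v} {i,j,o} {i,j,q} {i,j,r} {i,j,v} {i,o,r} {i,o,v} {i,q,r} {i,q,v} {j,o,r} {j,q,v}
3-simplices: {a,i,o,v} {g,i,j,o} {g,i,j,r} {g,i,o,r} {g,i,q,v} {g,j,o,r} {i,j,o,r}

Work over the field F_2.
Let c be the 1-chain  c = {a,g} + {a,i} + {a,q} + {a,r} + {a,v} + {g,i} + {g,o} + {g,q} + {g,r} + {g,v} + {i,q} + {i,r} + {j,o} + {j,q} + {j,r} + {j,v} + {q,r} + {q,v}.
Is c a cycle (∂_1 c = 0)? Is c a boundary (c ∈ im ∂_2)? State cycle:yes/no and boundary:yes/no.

n_0=8 n_1=25 n_2=25 n_3=7  [Z2]
∂1: piv[ag,ai,ao,aq,ar,av,gj] rk=7  ker:gi,go,gq,gr,gv,ij,io,iq,ir,iv,jo,jq,jr,jv,or,ov,qr,qv
∂2: piv[agv,aio,air,aiv,aor,aov,gij,gio,giq,gir,giv,gjo,gjr,gqv,ijq,ijv,iqr] rk=17  ker:gor,ijo,ijr,ior,iov,iqv,jor,jqv
∂3: piv[aiov,gijo,gijr,gior,giqv,gjor] rk=6  ker:ijor
∂1c = {a} + {r}

cycle:no boundary:no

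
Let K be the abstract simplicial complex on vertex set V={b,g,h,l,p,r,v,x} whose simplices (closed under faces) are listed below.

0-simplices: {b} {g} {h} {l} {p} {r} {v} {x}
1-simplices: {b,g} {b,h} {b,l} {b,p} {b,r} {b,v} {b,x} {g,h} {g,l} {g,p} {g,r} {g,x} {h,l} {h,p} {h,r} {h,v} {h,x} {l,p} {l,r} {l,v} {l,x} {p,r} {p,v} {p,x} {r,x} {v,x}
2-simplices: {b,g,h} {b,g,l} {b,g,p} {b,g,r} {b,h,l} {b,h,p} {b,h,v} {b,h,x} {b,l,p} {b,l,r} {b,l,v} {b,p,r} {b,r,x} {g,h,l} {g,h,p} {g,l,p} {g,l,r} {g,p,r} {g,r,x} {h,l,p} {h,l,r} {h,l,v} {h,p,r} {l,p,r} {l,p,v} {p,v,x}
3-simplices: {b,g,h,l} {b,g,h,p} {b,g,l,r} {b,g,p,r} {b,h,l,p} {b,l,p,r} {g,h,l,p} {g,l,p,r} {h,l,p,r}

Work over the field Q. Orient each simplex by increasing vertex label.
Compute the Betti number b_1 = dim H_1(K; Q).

n_0=8 n_1=26 n_2=26 n_3=9  [Q]
∂1: piv[bg,bh,bl,bp,br,bv,bx] rk=7  ker:gh,gl,gp,gr,gx,hl,hp,hr,hv,hx,lp,lr,lv,lx,pr,pv,px,rx,vx
∂2: piv[bgh,bgl,bgp,bgr,bhl,bhp,bhv,bhx,blp,blr,blv,bpr,brx,grx,hlr,lpv,pvx] rk=17  ker:ghl,ghp,glp,glr,gpr,hlp,hlv,hpr,lpr
∂3: piv[bghl,bghp,bglr,bgpr,bhlp,blpr,ghlp,hlpr] rk=8  ker:glpr
b_1=(26−7)−17=2

b_1=2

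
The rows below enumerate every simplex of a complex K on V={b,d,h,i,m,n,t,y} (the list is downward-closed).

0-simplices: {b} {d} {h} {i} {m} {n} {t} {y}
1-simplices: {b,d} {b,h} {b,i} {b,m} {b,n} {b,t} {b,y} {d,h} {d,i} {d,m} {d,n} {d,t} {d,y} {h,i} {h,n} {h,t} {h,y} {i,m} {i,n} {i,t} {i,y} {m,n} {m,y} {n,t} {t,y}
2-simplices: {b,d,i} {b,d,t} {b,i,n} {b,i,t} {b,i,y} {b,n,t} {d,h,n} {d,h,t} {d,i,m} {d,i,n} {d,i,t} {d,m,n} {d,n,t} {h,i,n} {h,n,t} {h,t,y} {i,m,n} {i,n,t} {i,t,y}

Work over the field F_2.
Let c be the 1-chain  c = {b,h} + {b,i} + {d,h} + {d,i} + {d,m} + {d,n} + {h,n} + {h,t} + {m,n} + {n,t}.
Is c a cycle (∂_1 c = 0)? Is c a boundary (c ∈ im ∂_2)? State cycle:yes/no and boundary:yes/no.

n_0=8 n_1=25 n_2=19  [Z2]
∂1: piv[bd,bh,bi,bm,bn,bt,by] rk=7  ker:dh,di,dm,dn,dt,dy,hi,hn,ht,hy,im,in,it,iy,mn,my,nt,ty
∂2: piv[bdi,bdt,bin,bit,biy,bnt,dhn,dht,dim,din,dmn,hin,hty,ity] rk=14  ker:dit,dnt,hnt,imn,int
∂1c = 0
c vs im∂2: residual ≠ 0 ⇒ not boundary

cycle:yes boundary:no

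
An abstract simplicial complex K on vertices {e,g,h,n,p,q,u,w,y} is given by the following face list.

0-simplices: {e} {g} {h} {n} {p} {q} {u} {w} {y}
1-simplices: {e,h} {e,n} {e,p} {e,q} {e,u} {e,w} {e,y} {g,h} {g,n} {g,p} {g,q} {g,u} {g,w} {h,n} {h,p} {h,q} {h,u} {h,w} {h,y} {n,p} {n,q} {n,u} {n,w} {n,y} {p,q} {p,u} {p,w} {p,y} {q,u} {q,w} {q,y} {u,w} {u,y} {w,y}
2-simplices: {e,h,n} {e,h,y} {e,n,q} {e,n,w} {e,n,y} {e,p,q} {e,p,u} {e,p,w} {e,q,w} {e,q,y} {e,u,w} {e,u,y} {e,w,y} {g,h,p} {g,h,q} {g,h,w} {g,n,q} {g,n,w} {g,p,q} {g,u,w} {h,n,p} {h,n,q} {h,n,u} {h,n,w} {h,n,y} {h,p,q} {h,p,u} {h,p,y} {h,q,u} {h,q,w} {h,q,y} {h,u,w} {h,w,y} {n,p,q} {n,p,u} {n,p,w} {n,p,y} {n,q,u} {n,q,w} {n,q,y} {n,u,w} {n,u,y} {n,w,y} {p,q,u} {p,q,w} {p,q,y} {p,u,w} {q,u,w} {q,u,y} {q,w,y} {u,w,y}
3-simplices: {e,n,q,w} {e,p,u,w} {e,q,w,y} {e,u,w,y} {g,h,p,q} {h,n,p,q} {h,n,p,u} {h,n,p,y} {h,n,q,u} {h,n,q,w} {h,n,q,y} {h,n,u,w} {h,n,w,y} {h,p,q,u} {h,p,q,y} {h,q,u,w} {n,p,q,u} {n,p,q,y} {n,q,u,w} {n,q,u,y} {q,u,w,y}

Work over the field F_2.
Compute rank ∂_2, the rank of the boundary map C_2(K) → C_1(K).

rank∂_2=26

n_0=9 n_1=34 n_2=51 n_3=21  [Z2]
∂1: piv[eh,en,ep,eq,eu,ew,ey,gh] rk=8  ker:gn,gp,gq,gu,gw,hn,hp,hq,hu,hw,hy,np,nq,nu,nw,ny,pq,pu,pw,py,qu,qw,qy,uw,uy,wy
∂2: piv[ehn,ehy,enq,enw,eny,epq,epu,epw,eqw,eqy,euw,euy,ewy,ghp,ghq,ghw,gnq,gnw,gpq,guw,hnp,hnq,hnu,hpu,hpy,hqu] rk=26  ker:hnw,hny,hpq,hqw,hqy,huw,hwy,npq,npu,npw,npy,nqu,nqw,nqy,nuw,nuy,nwy,pqu,pqw,pqy,puw,quw,quy,qwy,uwy
∂3: piv[enqw,epuw,eqwy,euwy,ghpq,hnpq,hnpu,hnpy,hnqu,hnqw,hnqy,hnuw,hnwy,hpqu,hpqy,hquw,nquy,quwy] rk=18  ker:npqu,npqy,nquw
rk∂_2=26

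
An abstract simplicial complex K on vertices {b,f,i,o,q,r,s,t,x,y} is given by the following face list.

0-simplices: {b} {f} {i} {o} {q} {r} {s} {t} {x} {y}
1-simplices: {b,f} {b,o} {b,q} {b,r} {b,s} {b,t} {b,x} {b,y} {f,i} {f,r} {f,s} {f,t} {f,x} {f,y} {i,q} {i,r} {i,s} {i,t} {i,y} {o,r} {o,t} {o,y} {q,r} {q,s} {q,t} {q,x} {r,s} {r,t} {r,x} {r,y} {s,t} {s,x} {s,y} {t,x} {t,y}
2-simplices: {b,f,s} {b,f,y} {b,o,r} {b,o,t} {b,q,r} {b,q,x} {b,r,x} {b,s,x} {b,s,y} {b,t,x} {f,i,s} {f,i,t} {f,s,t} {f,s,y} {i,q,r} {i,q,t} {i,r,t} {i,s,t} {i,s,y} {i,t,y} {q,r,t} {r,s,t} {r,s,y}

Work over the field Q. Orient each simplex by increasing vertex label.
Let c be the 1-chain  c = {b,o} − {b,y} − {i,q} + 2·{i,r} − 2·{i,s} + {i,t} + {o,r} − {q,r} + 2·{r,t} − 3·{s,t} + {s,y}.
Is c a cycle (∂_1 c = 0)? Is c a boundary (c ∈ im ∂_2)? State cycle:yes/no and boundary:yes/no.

n_0=10 n_1=35 n_2=23  [Q]
∂1: piv[bf,bo,bq,br,bs,bt,bx,by,fi] rk=9  ker:fr,fs,ft,fx,fy,iq,ir,is,it,iy,or,ot,oy,qr,qs,qt,qx,rs,rt,rx,ry,st,sx,sy,tx,ty
∂2: piv[bfs,bfy,bor,bot,bqr,bqx,brx,bsx,bsy,btx,fis,fit,fst,iqr,iqt,irt,isy,ity,rst,rsy] rk=20  ker:fsy,ist,qrt
∂1c = 0
c vs im∂2: residual ≠ 0 ⇒ not boundary

cycle:yes boundary:no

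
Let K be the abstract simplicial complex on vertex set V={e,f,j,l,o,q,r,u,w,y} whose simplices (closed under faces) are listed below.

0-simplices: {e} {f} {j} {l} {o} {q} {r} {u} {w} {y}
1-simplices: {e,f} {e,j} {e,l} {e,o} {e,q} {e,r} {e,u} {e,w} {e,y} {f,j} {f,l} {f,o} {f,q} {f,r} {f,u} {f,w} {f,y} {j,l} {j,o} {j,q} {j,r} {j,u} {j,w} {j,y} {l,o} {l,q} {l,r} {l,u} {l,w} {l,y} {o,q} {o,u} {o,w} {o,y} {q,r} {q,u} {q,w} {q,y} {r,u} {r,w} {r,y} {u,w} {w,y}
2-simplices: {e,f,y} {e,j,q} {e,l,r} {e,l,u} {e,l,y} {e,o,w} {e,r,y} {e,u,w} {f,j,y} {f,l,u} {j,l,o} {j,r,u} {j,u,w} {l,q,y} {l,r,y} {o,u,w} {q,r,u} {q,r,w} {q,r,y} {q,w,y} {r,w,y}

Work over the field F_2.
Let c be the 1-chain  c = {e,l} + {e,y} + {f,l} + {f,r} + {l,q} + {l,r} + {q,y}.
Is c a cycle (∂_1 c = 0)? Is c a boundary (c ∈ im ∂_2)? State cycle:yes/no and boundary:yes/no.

cycle:yes boundary:no

n_0=10 n_1=43 n_2=21  [Z2]
∂1: piv[ef,ej,el,eo,eq,er,eu,ew,ey] rk=9  ker:fj,fl,fo,fq,fr,fu,fw,fy,jl,jo,jq,jr,ju,jw,jy,lo,lq,lr,lu,lw,ly,oq,ou,ow,oy,qr,qu,qw,qy,ru,rw,ry,uw,wy
∂2: piv[efy,ejq,elr,elu,ely,eow,ery,euw,fjy,flu,jlo,jru,juw,lqy,ouw,qru,qrw,qry,qwy] rk=19  ker:lry,rwy
∂1c = 0
c vs im∂2: residual ≠ 0 ⇒ not boundary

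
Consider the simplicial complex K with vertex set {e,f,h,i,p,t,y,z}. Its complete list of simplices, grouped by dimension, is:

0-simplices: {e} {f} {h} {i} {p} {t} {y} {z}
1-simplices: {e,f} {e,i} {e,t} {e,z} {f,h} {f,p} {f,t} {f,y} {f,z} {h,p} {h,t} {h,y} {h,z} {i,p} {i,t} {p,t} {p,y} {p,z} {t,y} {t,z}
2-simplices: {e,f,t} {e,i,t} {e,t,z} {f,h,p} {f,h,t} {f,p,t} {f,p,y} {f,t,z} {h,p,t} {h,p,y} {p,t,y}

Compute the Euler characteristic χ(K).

χ(K)=-1

n_0=8 n_1=20 n_2=11
χ=+8−20+11=-1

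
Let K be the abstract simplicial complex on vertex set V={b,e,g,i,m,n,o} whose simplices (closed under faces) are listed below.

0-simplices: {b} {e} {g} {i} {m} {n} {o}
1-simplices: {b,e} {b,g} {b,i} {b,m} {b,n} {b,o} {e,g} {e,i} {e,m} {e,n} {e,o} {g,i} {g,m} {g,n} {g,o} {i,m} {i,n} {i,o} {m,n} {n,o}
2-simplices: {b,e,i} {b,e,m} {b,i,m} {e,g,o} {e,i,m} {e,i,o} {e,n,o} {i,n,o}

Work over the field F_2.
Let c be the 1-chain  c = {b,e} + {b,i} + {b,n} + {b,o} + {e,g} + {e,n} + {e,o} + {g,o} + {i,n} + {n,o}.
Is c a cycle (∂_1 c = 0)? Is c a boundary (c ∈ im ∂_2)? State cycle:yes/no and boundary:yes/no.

n_0=7 n_1=20 n_2=8  [Z2]
∂1: piv[be,bg,bi,bm,bn,bo] rk=6  ker:eg,ei,em,en,eo,gi,gm,gn,go,im,in,io,mn,no
∂2: piv[bei,bem,bim,ego,eio,eno,ino] rk=7  ker:eim
∂1c = 0
c vs im∂2: residual ≠ 0 ⇒ not boundary

cycle:yes boundary:no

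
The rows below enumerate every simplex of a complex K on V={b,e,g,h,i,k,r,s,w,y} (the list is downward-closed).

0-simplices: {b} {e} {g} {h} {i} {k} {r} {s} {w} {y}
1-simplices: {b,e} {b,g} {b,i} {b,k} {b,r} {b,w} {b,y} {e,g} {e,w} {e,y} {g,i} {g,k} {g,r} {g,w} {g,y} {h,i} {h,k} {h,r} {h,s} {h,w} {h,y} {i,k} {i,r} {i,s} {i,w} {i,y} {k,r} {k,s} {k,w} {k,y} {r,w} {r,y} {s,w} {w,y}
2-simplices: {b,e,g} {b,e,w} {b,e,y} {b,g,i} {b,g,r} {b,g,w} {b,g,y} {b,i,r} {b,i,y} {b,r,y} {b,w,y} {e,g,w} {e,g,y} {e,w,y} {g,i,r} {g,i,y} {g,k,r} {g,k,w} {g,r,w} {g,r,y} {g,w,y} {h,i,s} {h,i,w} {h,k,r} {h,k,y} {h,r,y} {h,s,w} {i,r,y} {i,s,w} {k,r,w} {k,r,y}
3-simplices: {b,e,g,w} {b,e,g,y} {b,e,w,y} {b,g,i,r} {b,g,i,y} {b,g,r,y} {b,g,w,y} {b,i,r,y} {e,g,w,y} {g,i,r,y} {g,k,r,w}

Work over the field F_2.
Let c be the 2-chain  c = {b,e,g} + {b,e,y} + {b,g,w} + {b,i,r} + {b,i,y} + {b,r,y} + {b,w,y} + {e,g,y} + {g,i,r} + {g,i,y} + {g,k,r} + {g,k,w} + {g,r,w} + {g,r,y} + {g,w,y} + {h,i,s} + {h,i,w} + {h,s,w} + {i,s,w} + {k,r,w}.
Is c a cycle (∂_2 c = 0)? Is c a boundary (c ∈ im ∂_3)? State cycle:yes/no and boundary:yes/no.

cycle:yes boundary:no

n_0=10 n_1=34 n_2=31 n_3=11  [Z2]
∂1: piv[be,bg,bi,bk,br,bw,by,hi,hs] rk=9  ker:eg,ew,ey,gi,gk,gr,gw,gy,hk,hr,hw,hy,ik,ir,is,iw,iy,kr,ks,kw,ky,rw,ry,sw,wy
∂2: piv[beg,bew,bey,bgi,bgr,bgw,bgy,bir,biy,bry,bwy,gkr,gkw,grw,his,hiw,hkr,hky,hry,hsw] rk=20  ker:egw,egy,ewy,gir,giy,gry,gwy,iry,isw,krw,kry
∂3: piv[begw,begy,bewy,bgir,bgiy,bgry,bgwy,biry,gkrw] rk=9  ker:egwy,giry
∂2c = 0
c vs im∂3: residual ≠ 0 ⇒ not boundary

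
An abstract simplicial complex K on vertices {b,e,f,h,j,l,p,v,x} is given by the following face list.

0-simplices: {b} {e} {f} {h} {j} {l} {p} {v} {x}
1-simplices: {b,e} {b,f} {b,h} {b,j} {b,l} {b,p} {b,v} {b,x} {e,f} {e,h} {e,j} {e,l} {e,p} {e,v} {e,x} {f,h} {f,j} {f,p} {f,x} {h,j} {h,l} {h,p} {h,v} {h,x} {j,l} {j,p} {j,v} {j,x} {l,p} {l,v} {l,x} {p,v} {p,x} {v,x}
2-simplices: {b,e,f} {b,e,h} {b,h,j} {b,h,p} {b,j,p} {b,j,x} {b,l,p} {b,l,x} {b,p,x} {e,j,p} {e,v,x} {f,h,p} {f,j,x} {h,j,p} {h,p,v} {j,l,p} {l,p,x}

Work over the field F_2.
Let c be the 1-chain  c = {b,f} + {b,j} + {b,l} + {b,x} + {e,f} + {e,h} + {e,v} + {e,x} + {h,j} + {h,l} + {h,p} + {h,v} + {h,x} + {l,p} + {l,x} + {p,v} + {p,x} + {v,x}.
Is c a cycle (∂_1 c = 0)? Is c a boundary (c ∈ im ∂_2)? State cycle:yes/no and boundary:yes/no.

cycle:yes boundary:no

n_0=9 n_1=34 n_2=17  [Z2]
∂1: piv[be,bf,bh,bj,bl,bp,bv,bx] rk=8  ker:ef,eh,ej,el,ep,ev,ex,fh,fj,fp,fx,hj,hl,hp,hv,hx,jl,jp,jv,jx,lp,lv,lx,pv,px,vx
∂2: piv[bef,beh,bhj,bhp,bjp,bjx,blp,blx,bpx,ejp,evx,fhp,fjx,hpv,jlp] rk=15  ker:hjp,lpx
∂1c = 0
c vs im∂2: residual ≠ 0 ⇒ not boundary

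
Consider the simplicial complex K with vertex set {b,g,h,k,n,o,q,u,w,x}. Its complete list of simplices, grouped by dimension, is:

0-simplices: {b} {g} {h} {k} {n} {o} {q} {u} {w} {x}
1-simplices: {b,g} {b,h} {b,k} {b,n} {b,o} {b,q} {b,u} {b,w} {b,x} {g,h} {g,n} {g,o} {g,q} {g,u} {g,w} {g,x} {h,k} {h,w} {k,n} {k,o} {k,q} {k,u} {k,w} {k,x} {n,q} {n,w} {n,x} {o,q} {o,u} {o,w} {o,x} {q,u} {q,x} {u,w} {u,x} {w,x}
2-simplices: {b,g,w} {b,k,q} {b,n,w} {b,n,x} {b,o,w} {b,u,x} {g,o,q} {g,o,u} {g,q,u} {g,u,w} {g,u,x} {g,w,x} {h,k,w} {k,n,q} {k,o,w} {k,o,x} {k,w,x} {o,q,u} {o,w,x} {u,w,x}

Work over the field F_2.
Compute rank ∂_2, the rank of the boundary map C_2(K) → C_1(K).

n_0=10 n_1=36 n_2=20  [Z2]
∂1: piv[bg,bh,bk,bn,bo,bq,bu,bw,bx] rk=9  ker:gh,gn,go,gq,gu,gw,gx,hk,hw,kn,ko,kq,ku,kw,kx,nq,nw,nx,oq,ou,ow,ox,qu,qx,uw,ux,wx
∂2: piv[bgw,bkq,bnw,bnx,bow,bux,goq,gou,gqu,guw,gux,gwx,hkw,knq,kow,kox,kwx] rk=17  ker:oqu,owx,uwx
rk∂_2=17

rank∂_2=17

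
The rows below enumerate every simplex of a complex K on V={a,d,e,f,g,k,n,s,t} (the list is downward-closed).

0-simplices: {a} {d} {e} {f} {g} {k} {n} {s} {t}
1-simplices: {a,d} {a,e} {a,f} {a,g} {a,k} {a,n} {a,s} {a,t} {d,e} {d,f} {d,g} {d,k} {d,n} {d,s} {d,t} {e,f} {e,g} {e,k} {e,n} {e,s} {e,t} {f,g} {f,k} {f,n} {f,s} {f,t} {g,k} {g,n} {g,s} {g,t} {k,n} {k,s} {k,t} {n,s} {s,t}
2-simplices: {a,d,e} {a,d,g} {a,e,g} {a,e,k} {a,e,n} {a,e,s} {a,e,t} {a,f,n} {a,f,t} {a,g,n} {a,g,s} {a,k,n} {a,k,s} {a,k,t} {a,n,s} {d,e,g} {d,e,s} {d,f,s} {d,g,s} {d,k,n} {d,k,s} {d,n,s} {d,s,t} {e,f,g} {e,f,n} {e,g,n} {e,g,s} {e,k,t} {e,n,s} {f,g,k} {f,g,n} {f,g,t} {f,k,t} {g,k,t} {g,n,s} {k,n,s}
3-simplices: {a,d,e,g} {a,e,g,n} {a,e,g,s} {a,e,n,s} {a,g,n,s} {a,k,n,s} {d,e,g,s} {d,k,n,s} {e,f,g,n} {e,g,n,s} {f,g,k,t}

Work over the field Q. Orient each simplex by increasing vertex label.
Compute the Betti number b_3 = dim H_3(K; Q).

n_0=9 n_1=35 n_2=36 n_3=11  [Q]
∂1: piv[ad,ae,af,ag,ak,an,as,at] rk=8  ker:de,df,dg,dk,dn,ds,dt,ef,eg,ek,en,es,et,fg,fk,fn,fs,ft,gk,gn,gs,gt,kn,ks,kt,ns,st
∂2: piv[ade,adg,aeg,aek,aen,aes,aet,afn,aft,agn,ags,akn,aks,akt,ans,des,dfs,dkn,dks,dst,efg,efn,fgk,fgt,fkt] rk=25  ker:deg,dgs,dns,egn,egs,ekt,ens,fgn,gkt,gns,kns
∂3: piv[adeg,aegn,aegs,aens,agns,akns,degs,dkns,efgn,fgkt] rk=10  ker:egns
b_3=(11−10)−0=1

b_3=1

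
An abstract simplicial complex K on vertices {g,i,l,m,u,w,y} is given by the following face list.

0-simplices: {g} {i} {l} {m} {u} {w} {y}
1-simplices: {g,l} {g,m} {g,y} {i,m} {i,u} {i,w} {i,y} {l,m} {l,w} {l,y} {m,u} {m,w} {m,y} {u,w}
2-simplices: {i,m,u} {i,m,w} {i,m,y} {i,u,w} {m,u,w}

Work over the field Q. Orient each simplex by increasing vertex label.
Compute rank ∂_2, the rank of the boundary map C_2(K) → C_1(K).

rank∂_2=4

n_0=7 n_1=14 n_2=5  [Q]
∂1: piv[gl,gm,gy,im,iu,iw] rk=6  ker:iy,lm,lw,ly,mu,mw,my,uw
∂2: piv[imu,imw,imy,iuw] rk=4  ker:muw
rk∂_2=4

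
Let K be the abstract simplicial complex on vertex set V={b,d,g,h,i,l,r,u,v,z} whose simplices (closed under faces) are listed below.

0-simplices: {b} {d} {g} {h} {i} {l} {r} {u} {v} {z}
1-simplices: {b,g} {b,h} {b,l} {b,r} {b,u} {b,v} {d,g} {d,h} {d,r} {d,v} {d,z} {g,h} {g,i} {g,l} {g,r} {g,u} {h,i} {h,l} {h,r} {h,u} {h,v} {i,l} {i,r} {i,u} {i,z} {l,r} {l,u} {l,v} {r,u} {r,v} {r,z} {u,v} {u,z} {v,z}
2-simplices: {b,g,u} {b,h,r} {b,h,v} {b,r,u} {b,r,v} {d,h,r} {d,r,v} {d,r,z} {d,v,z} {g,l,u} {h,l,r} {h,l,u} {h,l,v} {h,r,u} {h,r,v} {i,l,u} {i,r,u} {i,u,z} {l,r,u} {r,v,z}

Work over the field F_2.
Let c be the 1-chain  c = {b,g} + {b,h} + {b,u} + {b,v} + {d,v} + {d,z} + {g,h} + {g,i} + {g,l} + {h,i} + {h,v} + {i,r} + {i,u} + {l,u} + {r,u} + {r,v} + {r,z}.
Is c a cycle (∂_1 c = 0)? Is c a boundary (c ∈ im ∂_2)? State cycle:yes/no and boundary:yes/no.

cycle:yes boundary:no

n_0=10 n_1=34 n_2=20  [Z2]
∂1: piv[bg,bh,bl,br,bu,bv,dg,dz,gi] rk=9  ker:dh,dr,dv,gh,gl,gr,gu,hi,hl,hr,hu,hv,il,ir,iu,iz,lr,lu,lv,ru,rv,rz,uv,uz,vz
∂2: piv[bgu,bhr,bhv,bru,brv,dhr,drv,drz,dvz,glu,hlr,hlu,hlv,hru,ilu,iru,iuz] rk=17  ker:hrv,lru,rvz
∂1c = 0
c vs im∂2: residual ≠ 0 ⇒ not boundary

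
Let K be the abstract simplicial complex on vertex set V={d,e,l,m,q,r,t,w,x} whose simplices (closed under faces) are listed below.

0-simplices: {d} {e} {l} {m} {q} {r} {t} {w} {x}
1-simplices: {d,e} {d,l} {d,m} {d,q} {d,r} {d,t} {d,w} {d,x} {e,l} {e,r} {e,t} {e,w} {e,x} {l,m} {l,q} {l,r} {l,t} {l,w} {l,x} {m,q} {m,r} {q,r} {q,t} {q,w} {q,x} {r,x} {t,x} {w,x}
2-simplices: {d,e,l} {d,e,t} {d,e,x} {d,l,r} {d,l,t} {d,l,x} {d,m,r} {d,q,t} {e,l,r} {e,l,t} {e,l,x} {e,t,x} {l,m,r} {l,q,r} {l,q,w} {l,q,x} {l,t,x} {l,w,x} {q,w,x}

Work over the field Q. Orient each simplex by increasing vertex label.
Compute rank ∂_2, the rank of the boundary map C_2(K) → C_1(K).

n_0=9 n_1=28 n_2=19  [Q]
∂1: piv[de,dl,dm,dq,dr,dt,dw,dx] rk=8  ker:el,er,et,ew,ex,lm,lq,lr,lt,lw,lx,mq,mr,qr,qt,qw,qx,rx,tx,wx
∂2: piv[del,det,dex,dlr,dlt,dlx,dmr,dqt,elr,etx,lmr,lqr,lqw,lqx,lwx] rk=15  ker:elt,elx,ltx,qwx
rk∂_2=15

rank∂_2=15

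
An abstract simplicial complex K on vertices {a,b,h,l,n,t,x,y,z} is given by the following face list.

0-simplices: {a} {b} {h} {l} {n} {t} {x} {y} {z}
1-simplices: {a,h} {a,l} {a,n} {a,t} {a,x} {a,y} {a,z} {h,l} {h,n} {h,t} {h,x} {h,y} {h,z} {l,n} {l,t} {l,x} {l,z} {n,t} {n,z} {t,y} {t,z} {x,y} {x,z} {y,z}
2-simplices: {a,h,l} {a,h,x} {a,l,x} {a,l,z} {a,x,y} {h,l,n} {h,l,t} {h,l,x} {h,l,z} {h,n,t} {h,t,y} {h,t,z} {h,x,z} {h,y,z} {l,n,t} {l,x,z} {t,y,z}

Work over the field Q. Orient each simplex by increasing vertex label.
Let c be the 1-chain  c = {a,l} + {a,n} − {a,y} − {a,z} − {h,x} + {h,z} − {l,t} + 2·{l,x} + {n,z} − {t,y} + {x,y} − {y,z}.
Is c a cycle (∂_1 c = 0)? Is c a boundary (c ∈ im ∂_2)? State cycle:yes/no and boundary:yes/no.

cycle:yes boundary:no

n_0=9 n_1=24 n_2=17  [Q]
∂1: piv[ah,al,an,at,ax,ay,az] rk=7  ker:hl,hn,ht,hx,hy,hz,ln,lt,lx,lz,nt,nz,ty,tz,xy,xz,yz
∂2: piv[ahl,ahx,alx,alz,axy,hln,hlt,hlz,hnt,hty,htz,hxz,hyz] rk=13  ker:hlx,lnt,lxz,tyz
∂1c = 0
c vs im∂2: residual ≠ 0 ⇒ not boundary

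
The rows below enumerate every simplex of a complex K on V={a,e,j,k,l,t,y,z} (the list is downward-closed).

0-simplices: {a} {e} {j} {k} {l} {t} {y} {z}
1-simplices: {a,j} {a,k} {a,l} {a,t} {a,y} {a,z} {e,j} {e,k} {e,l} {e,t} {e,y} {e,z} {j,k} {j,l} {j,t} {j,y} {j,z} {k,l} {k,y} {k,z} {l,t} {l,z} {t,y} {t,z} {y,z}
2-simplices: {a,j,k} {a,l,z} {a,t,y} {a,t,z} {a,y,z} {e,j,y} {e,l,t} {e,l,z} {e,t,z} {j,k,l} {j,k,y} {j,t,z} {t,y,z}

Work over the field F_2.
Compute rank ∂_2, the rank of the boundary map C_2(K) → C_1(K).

rank∂_2=12

n_0=8 n_1=25 n_2=13  [Z2]
∂1: piv[aj,ak,al,at,ay,az,ej] rk=7  ker:ek,el,et,ey,ez,jk,jl,jt,jy,jz,kl,ky,kz,lt,lz,ty,tz,yz
∂2: piv[ajk,alz,aty,atz,ayz,ejy,elt,elz,etz,jkl,jky,jtz] rk=12  ker:tyz
rk∂_2=12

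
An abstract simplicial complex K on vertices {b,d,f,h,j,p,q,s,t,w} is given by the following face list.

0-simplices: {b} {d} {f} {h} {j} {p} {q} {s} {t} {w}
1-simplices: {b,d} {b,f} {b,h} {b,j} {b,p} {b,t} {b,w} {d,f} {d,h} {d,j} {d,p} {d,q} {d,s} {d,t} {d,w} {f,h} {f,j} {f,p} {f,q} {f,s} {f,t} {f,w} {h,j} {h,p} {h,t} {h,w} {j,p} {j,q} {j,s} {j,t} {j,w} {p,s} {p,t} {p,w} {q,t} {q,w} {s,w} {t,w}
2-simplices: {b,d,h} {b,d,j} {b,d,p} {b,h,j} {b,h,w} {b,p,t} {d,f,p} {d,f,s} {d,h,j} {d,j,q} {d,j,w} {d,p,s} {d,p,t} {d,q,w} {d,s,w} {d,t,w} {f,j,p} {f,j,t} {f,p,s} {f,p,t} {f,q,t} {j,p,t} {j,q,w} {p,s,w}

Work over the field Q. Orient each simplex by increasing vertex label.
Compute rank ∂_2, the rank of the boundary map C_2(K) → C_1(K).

rank∂_2=20

n_0=10 n_1=38 n_2=24  [Q]
∂1: piv[bd,bf,bh,bj,bp,bt,bw,dq,ds] rk=9  ker:df,dh,dj,dp,dt,dw,fh,fj,fp,fq,fs,ft,fw,hj,hp,ht,hw,jp,jq,js,jt,jw,ps,pt,pw,qt,qw,sw,tw
∂2: piv[bdh,bdj,bdp,bhj,bhw,bpt,dfp,dfs,djq,djw,dps,dpt,dqw,dsw,dtw,fjp,fjt,fpt,fqt,psw] rk=20  ker:dhj,fps,jpt,jqw
rk∂_2=20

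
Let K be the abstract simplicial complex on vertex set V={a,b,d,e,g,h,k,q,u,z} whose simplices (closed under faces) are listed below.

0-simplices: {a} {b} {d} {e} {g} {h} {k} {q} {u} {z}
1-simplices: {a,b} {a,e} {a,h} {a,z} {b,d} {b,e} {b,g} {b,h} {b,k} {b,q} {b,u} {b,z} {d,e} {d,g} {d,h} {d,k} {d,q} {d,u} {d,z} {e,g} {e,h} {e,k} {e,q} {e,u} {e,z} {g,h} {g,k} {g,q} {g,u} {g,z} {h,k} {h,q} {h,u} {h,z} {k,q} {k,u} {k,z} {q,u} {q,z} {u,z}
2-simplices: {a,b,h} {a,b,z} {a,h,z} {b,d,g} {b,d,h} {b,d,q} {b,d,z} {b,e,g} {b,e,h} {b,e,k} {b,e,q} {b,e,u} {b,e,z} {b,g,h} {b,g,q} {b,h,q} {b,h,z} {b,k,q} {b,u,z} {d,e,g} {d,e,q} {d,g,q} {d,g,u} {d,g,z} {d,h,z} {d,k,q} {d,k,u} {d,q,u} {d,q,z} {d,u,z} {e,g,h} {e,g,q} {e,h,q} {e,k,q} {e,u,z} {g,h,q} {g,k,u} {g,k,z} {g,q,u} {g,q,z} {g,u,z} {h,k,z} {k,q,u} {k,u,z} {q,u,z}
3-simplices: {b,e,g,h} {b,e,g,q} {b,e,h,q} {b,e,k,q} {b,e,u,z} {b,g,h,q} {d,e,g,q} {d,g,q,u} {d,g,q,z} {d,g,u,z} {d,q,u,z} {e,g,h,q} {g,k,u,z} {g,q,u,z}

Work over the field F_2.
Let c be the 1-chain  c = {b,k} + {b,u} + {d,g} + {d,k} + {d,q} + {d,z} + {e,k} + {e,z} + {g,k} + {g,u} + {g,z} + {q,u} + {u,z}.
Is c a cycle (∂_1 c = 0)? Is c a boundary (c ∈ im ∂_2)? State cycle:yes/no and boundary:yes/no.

n_0=10 n_1=40 n_2=45 n_3=14  [Z2]
∂1: piv[ab,ae,ah,az,bd,bg,bk,bq,bu] rk=9  ker:be,bh,bz,de,dg,dh,dk,dq,du,dz,eg,eh,ek,eq,eu,ez,gh,gk,gq,gu,gz,hk,hq,hu,hz,kq,ku,kz,qu,qz,uz
∂2: piv[abh,abz,ahz,bdg,bdh,bdq,bdz,beg,beh,bek,beq,beu,bez,bgh,bgq,bhq,bkq,buz,deg,dgu,dgz,dkq,dku,dqu,dqz,duz,gku,gkz,hkz] rk=29  ker:bhz,deq,dgq,dhz,egh,egq,ehq,ekq,euz,ghq,gqu,gqz,guz,kqu,kuz,quz
∂3: piv[begh,begq,behq,bekq,beuz,bghq,degq,dgqu,dgqz,dguz,dquz,gkuz] rk=12  ker:eghq,gquz
∂1c = 0
c vs im∂2: reduces to 0 ⇒ boundary

cycle:yes boundary:yes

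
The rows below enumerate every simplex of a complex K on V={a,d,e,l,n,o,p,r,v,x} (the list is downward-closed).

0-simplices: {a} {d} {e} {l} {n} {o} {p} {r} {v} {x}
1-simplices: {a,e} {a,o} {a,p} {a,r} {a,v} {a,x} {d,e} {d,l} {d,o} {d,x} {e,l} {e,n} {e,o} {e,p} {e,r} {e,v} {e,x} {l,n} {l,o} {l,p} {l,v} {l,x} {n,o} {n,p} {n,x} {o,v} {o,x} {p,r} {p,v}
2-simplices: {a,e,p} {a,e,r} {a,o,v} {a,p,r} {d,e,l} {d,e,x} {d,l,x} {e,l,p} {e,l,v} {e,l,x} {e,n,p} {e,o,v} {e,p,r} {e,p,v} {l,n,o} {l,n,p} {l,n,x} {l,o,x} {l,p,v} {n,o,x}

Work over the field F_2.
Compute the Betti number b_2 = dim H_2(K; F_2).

n_0=10 n_1=29 n_2=20  [Z2]
∂1: piv[ae,ao,ap,ar,av,ax,de,dl,en] rk=9  ker:do,dx,el,eo,ep,er,ev,ex,ln,lo,lp,lv,lx,no,np,nx,ov,ox,pr,pv
∂2: piv[aep,aer,aov,apr,del,dex,dlx,elp,elv,enp,eov,epv,lno,lnp,lnx,lox] rk=16  ker:elx,epr,lpv,nox
b_2=(20−16)−0=4

b_2=4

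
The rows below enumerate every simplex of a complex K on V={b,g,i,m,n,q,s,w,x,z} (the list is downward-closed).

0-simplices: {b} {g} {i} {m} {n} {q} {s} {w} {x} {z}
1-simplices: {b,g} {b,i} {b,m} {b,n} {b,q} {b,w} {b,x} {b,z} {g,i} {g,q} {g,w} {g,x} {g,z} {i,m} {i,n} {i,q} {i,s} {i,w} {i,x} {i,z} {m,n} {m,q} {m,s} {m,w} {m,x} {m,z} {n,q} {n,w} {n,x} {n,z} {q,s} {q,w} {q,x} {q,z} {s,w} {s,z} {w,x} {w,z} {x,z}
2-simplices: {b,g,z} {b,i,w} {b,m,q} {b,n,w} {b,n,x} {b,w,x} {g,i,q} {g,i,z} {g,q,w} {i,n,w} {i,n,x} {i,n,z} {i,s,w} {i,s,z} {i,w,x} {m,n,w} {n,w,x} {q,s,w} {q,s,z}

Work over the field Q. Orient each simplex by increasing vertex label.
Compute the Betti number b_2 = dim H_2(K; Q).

b_2=2

n_0=10 n_1=39 n_2=19  [Q]
∂1: piv[bg,bi,bm,bn,bq,bw,bx,bz,is] rk=9  ker:gi,gq,gw,gx,gz,im,in,iq,iw,ix,iz,mn,mq,ms,mw,mx,mz,nq,nw,nx,nz,qs,qw,qx,qz,sw,sz,wx,wz,xz
∂2: piv[bgz,biw,bmq,bnw,bnx,bwx,giq,giz,gqw,inw,inx,inz,isw,isz,mnw,qsw,qsz] rk=17  ker:iwx,nwx
b_2=(19−17)−0=2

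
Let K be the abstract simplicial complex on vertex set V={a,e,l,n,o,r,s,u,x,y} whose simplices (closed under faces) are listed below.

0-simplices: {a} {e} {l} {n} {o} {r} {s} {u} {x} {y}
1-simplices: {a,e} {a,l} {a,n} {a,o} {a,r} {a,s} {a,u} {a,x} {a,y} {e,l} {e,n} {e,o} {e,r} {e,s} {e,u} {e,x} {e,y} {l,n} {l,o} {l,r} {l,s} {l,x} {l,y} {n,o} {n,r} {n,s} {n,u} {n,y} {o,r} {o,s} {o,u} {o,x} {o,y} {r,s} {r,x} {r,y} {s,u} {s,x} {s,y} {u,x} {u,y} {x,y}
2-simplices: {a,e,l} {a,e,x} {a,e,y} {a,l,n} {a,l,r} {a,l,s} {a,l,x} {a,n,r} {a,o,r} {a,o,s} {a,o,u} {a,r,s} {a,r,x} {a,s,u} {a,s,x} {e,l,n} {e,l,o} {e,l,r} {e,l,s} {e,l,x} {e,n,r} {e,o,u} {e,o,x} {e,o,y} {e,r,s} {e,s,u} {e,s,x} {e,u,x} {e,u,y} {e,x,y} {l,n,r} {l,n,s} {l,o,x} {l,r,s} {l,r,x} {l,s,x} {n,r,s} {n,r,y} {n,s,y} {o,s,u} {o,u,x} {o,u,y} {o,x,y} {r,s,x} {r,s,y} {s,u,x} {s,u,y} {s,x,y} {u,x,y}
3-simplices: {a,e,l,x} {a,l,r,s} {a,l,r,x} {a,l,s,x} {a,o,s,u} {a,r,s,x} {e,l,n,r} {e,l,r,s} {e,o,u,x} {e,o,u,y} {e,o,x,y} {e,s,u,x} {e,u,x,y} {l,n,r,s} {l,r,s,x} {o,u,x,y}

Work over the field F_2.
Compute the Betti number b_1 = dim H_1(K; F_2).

n_0=10 n_1=42 n_2=49 n_3=16  [Z2]
∂1: piv[ae,al,an,ao,ar,as,au,ax,ay] rk=9  ker:el,en,eo,er,es,eu,ex,ey,ln,lo,lr,ls,lx,ly,no,nr,ns,nu,ny,or,os,ou,ox,oy,rs,rx,ry,su,sx,sy,ux,uy,xy
∂2: piv[ael,aex,aey,aln,alr,als,alx,anr,aor,aos,aou,ars,arx,asu,asx,eln,elo,elr,els,eou,eox,eoy,esu,eux,euy,exy,lns,nry,nsy,suy] rk=30  ker:elx,enr,ers,esx,lnr,lox,lrs,lrx,lsx,nrs,osu,oux,ouy,oxy,rsx,rsy,sux,sxy,uxy
∂3: piv[aelx,alrs,alrx,alsx,aosu,arsx,elnr,elrs,eoux,eouy,eoxy,esux,euxy,lnrs] rk=14  ker:lrsx,ouxy
b_1=(42−9)−30=3

b_1=3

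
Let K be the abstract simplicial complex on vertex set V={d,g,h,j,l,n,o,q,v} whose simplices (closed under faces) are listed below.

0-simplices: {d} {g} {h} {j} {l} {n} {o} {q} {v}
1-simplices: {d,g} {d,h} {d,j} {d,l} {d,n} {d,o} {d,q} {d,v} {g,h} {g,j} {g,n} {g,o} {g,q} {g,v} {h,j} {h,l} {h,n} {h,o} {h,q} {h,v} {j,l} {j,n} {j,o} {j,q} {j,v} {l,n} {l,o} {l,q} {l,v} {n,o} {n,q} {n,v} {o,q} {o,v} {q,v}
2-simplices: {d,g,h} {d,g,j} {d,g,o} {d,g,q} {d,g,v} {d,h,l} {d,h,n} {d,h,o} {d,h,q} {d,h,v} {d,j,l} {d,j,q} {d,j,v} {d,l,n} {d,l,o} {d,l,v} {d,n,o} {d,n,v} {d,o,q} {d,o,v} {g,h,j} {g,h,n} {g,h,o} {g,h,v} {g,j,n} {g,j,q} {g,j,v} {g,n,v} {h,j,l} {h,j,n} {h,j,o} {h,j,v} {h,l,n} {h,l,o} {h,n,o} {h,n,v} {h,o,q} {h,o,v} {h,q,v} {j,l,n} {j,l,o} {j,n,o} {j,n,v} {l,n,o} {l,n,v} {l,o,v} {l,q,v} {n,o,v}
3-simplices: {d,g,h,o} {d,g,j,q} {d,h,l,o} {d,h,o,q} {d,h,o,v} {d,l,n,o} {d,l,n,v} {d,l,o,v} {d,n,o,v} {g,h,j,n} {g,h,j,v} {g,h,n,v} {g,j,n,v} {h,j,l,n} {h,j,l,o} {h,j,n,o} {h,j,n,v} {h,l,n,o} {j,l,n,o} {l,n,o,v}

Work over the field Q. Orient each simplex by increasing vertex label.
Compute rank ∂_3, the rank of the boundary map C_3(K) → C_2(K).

n_0=9 n_1=35 n_2=48 n_3=20  [Q]
∂1: piv[dg,dh,dj,dl,dn,do,dq,dv] rk=8  ker:gh,gj,gn,go,gq,gv,hj,hl,hn,ho,hq,hv,jl,jn,jo,jq,jv,ln,lo,lq,lv,no,nq,nv,oq,ov,qv
∂2: piv[dgh,dgj,dgo,dgq,dgv,dhl,dhn,dho,dhq,dhv,djl,djq,djv,dln,dlo,dlv,dno,dnv,doq,dov,ghj,ghn,gjn,hjo,hqv,lqv] rk=26  ker:gho,ghv,gjq,gjv,gnv,hjl,hjn,hjv,hln,hlo,hno,hnv,hoq,hov,jln,jlo,jno,jnv,lno,lnv,lov,nov
∂3: piv[dgho,dgjq,dhlo,dhoq,dhov,dlno,dlnv,dlov,dnov,ghjn,ghjv,ghnv,gjnv,hjln,hjlo,hjno,hlno] rk=17  ker:hjnv,jlno,lnov
rk∂_3=17

rank∂_3=17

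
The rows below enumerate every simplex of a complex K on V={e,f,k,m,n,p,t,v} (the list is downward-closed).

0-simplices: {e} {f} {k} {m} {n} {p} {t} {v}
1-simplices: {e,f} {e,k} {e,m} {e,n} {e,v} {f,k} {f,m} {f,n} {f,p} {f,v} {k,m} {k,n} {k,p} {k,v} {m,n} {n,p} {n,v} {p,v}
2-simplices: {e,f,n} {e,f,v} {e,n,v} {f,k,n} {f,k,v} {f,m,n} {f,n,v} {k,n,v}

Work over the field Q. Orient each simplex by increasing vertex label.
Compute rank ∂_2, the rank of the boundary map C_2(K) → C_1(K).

n_0=8 n_1=18 n_2=8  [Q]
∂1: piv[ef,ek,em,en,ev,fp] rk=6  ker:fk,fm,fn,fv,km,kn,kp,kv,mn,np,nv,pv
∂2: piv[efn,efv,env,fkn,fkv,fmn] rk=6  ker:fnv,knv
rk∂_2=6

rank∂_2=6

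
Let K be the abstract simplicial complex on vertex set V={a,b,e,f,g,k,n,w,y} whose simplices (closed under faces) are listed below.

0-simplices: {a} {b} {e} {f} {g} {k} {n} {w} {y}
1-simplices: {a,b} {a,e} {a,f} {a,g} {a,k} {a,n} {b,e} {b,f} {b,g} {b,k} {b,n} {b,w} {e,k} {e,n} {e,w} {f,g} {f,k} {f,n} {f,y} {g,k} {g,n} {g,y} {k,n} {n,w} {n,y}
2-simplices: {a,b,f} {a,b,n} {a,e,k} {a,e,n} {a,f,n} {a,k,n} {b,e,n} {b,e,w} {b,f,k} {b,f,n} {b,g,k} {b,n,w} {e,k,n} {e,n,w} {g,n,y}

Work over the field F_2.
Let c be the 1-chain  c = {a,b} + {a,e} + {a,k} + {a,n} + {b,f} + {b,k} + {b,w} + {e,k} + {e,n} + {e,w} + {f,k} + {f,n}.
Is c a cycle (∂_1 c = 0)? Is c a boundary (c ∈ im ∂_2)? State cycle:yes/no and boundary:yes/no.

n_0=9 n_1=25 n_2=15  [Z2]
∂1: piv[ab,ae,af,ag,ak,an,bw,fy] rk=8  ker:be,bf,bg,bk,bn,ek,en,ew,fg,fk,fn,gk,gn,gy,kn,nw,ny
∂2: piv[abf,abn,aek,aen,afn,akn,ben,bew,bfk,bgk,bnw,gny] rk=12  ker:bfn,ekn,enw
∂1c = {f} + {n}

cycle:no boundary:no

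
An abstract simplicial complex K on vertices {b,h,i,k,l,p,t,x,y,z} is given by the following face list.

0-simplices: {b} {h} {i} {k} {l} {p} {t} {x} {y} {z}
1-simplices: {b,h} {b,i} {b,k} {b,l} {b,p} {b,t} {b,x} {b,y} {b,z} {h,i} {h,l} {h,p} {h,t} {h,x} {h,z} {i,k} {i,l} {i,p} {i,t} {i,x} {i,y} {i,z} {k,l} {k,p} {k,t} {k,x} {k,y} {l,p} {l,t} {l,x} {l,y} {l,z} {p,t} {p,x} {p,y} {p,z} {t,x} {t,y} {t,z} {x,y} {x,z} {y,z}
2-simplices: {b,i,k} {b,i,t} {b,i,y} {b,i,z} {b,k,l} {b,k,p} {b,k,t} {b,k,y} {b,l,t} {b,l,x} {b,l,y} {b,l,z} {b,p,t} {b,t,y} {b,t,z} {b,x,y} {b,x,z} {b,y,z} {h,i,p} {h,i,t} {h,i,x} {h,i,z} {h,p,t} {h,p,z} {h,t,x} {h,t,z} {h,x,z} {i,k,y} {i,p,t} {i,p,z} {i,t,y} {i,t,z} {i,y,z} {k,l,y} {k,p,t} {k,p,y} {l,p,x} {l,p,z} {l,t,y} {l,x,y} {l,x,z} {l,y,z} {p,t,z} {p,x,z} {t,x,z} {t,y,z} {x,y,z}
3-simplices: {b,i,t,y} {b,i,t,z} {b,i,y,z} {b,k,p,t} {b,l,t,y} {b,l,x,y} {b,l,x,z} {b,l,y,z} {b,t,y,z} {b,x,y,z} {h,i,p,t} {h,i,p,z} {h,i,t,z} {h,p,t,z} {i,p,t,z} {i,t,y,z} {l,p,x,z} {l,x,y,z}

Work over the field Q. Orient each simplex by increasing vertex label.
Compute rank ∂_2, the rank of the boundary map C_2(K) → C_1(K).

rank∂_2=29

n_0=10 n_1=42 n_2=47 n_3=18  [Q]
∂1: piv[bh,bi,bk,bl,bp,bt,bx,by,bz] rk=9  ker:hi,hl,hp,ht,hx,hz,ik,il,ip,it,ix,iy,iz,kl,kp,kt,kx,ky,lp,lt,lx,ly,lz,pt,px,py,pz,tx,ty,tz,xy,xz,yz
∂2: piv[bik,bit,biy,biz,bkl,bkp,bkt,bky,blt,blx,bly,blz,bpt,bty,btz,bxy,bxz,byz,hip,hit,hix,hiz,hpt,hpz,htx,hxz,kpy,lpx,lpz] rk=29  ker:htz,iky,ipt,ipz,ity,itz,iyz,kly,kpt,lty,lxy,lxz,lyz,ptz,pxz,txz,tyz,xyz
∂3: piv[bity,bitz,biyz,bkpt,blty,blxy,blxz,blyz,btyz,bxyz,hipt,hipz,hitz,hptz,lpxz] rk=15  ker:iptz,ityz,lxyz
rk∂_2=29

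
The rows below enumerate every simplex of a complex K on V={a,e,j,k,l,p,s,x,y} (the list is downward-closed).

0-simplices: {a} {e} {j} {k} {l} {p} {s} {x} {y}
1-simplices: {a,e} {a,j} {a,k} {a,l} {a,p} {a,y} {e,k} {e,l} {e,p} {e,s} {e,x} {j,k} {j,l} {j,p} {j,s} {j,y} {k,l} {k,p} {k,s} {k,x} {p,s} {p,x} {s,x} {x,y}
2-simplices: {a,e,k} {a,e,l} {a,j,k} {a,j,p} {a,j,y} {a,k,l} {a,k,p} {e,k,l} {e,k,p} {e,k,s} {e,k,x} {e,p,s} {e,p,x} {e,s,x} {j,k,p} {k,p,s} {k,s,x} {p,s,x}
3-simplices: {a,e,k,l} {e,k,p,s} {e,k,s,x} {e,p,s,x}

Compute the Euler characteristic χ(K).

χ(K)=-1

n_0=9 n_1=24 n_2=18 n_3=4
χ=+9−24+18−4=-1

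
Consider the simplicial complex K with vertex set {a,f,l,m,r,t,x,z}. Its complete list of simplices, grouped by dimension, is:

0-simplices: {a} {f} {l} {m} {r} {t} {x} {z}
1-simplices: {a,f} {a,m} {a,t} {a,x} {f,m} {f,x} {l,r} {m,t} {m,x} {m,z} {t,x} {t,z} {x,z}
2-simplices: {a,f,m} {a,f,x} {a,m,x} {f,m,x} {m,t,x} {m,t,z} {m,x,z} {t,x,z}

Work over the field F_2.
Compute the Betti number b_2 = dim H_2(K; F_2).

n_0=8 n_1=13 n_2=8  [Z2]
∂1: piv[af,am,at,ax,lr,mz] rk=6  ker:fm,fx,mt,mx,tx,tz,xz
∂2: piv[afm,afx,amx,mtx,mtz,mxz] rk=6  ker:fmx,txz
b_2=(8−6)−0=2

b_2=2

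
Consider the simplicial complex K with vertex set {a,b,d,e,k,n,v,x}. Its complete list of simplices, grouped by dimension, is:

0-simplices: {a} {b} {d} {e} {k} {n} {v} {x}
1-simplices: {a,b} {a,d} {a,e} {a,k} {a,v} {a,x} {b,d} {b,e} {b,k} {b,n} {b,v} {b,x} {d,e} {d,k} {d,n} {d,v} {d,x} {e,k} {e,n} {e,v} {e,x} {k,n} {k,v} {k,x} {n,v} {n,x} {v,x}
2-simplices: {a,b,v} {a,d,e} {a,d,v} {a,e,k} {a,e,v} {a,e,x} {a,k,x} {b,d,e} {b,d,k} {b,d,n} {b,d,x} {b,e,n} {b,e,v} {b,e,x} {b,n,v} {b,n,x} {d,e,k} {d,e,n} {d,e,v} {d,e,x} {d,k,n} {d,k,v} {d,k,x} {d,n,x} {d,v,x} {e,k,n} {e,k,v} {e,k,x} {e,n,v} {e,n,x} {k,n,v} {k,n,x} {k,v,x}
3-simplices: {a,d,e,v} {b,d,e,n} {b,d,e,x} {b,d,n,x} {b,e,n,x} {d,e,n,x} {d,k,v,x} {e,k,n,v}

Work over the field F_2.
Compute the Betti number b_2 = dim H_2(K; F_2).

n_0=8 n_1=27 n_2=33 n_3=8  [Z2]
∂1: piv[ab,ad,ae,ak,av,ax,bn] rk=7  ker:bd,be,bk,bv,bx,de,dk,dn,dv,dx,ek,en,ev,ex,kn,kv,kx,nv,nx,vx
∂2: piv[abv,ade,adv,aek,aev,aex,akx,bde,bdk,bdn,bdx,ben,bev,bex,bnv,bnx,dek,dkn,dkv,dvx] rk=20  ker:den,dev,dex,dkx,dnx,ekn,ekv,ekx,env,enx,knv,knx,kvx
∂3: piv[adev,bden,bdex,bdnx,benx,dkvx,eknv] rk=7  ker:denx
b_2=(33−20)−7=6

b_2=6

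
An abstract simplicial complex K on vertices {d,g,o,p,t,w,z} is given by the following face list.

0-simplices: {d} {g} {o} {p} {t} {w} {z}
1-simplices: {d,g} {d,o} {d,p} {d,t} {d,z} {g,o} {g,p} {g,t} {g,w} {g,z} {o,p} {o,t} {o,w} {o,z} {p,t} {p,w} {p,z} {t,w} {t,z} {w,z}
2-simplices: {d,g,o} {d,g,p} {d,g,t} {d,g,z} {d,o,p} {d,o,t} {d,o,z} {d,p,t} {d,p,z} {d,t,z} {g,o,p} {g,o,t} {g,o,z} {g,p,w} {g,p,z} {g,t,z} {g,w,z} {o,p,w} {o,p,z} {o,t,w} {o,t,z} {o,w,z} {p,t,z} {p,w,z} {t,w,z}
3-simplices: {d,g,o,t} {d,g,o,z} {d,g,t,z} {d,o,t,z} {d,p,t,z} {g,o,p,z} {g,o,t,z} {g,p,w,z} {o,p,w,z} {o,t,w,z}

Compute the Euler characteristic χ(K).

n_0=7 n_1=20 n_2=25 n_3=10
χ=+7−20+25−10=2

χ(K)=2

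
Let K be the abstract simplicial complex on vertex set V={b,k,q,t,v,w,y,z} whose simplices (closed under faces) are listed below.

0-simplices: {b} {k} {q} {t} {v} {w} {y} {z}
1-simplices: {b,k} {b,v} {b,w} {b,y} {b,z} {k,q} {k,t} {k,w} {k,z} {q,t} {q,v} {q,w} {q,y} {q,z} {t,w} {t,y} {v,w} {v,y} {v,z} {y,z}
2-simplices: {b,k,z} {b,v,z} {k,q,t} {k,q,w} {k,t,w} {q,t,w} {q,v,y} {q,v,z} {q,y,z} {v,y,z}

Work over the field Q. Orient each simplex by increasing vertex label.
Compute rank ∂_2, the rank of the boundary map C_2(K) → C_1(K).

n_0=8 n_1=20 n_2=10  [Q]
∂1: piv[bk,bv,bw,by,bz,kq,kt] rk=7  ker:kw,kz,qt,qv,qw,qy,qz,tw,ty,vw,vy,vz,yz
∂2: piv[bkz,bvz,kqt,kqw,ktw,qvy,qvz,qyz] rk=8  ker:qtw,vyz
rk∂_2=8

rank∂_2=8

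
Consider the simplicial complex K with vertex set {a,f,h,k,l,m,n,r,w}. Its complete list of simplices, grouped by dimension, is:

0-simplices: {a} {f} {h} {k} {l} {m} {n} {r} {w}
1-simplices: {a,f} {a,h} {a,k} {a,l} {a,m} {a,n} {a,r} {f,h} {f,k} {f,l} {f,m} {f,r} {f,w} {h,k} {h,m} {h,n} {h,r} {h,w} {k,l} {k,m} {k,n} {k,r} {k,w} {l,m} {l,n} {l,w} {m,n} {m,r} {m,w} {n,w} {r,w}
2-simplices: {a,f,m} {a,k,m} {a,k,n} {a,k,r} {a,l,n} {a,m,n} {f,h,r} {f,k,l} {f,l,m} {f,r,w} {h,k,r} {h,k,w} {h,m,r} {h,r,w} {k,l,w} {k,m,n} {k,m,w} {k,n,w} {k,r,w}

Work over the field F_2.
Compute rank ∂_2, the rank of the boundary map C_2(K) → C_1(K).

rank∂_2=17

n_0=9 n_1=31 n_2=19  [Z2]
∂1: piv[af,ah,ak,al,am,an,ar,fw] rk=8  ker:fh,fk,fl,fm,fr,hk,hm,hn,hr,hw,kl,km,kn,kr,kw,lm,ln,lw,mn,mr,mw,nw,rw
∂2: piv[afm,akm,akn,akr,aln,amn,fhr,fkl,flm,frw,hkr,hkw,hmr,hrw,klw,kmw,knw] rk=17  ker:kmn,krw
rk∂_2=17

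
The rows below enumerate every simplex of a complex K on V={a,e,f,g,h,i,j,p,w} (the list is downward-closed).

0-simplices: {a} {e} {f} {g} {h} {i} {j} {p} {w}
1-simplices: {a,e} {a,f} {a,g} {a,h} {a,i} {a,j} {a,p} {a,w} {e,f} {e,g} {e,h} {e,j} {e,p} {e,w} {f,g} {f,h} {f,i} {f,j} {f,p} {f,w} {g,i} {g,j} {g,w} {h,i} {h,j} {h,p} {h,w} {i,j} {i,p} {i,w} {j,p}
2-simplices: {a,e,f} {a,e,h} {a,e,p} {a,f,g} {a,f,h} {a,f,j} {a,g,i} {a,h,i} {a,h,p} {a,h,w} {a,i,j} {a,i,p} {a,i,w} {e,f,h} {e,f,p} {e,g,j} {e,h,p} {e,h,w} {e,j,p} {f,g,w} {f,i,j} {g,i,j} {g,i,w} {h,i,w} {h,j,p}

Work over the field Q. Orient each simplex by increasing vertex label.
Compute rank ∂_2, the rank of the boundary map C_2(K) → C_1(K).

rank∂_2=22

n_0=9 n_1=31 n_2=25  [Q]
∂1: piv[ae,af,ag,ah,ai,aj,ap,aw] rk=8  ker:ef,eg,eh,ej,ep,ew,fg,fh,fi,fj,fp,fw,gi,gj,gw,hi,hj,hp,hw,ij,ip,iw,jp
∂2: piv[aef,aeh,aep,afg,afh,afj,agi,ahi,ahp,ahw,aij,aip,aiw,efp,egj,ehw,ejp,fgw,fij,gij,giw,hjp] rk=22  ker:efh,ehp,hiw
rk∂_2=22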